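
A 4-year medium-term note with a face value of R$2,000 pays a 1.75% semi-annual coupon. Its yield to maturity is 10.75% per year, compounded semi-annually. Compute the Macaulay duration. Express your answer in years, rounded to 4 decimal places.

Periodic yield y = 0.05375. Discount each cash flow and weight by its period:
  t   CF        PV=CF/(1+0.05375)^t    t·PV
  1        17.50        16.6074        16.6074
  2        17.50        15.7602        31.5205
  3        17.50        14.9563        44.8690
  4        17.50        14.1934        56.7738
  5        17.50        13.4695        67.3473
  6        17.50        12.7824        76.6944
  7        17.50        12.1304        84.9128
  8     2,017.50     1,327.1281    10,617.0247
  Σ                  1,427.0277    10,995.7498
Price P = Σ PV = 1,427.0277.
Macaulay duration = Σ(t·PV) / P = 10,995.7498 / 1,427.0277 = 7.70535 half-year periods.
In years: 7.70535 / 2 = 3.85268 years.

3.8527 years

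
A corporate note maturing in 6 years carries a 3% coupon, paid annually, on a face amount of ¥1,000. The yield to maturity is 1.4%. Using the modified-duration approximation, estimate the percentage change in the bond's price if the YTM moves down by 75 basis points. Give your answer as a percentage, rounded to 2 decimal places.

Periodic yield y = 0.014. Modified duration first:
  t   CF        PV=CF/(1+0.014)^t    t·PV
  1        30.00        29.5858        29.5858
  2        30.00        29.1773        58.3546
  3        30.00        28.7745        86.3234
  4        30.00        28.3772       113.5088
  5        30.00        27.9854       139.9270
  6     1,030.00       947.5661     5,685.3963
  Σ                  1,091.4662     6,113.0959
P = 1,091.4662; D_Mac = 5.60081 yrs; D_mod = 5.60081/(1+0.014) = 5.52348 yrs.
ΔP/P ≈ -D_mod · Δy = -5.52348 × (-0.0075) = +0.041426 = +4.1426%.

+4.14%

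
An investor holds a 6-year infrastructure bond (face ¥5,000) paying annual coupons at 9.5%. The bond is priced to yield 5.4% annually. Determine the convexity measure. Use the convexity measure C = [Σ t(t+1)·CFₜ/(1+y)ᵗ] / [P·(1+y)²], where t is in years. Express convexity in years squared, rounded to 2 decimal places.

29.08

With y = 0.054:
  t   CF        PV=CF/(1+0.054)^t    t·PV        t(t+1)·PV
  1       475.00       450.6641       450.6641         901.3283
  2       475.00       427.5751       855.1502       2,565.4505
  3       475.00       405.6690     1,217.0069       4,868.0275
  4       475.00       384.8852     1,539.5406       7,697.7032
  5       475.00       365.1662     1,825.8309      10,954.9856
  6     5,475.00     3,993.3783    23,960.2701     167,721.8904
  Σ                  6,027.3379    29,848.4628     194,709.3854
P = 6,027.3379.
Convexity = Σ t(t+1)·PV / [P·(1+y)²] = 194,709.3854 / (6,027.3379 × 1.110916) = 29.07904.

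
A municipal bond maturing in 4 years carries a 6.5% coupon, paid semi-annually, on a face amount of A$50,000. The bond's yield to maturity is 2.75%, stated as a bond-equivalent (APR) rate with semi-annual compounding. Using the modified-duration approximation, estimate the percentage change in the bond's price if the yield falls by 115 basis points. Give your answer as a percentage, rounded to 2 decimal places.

+4.10%

Periodic yield y = 0.01375. Modified duration first:
  t   CF        PV=CF/(1+0.01375)^t    t·PV
  1     1,625.00     1,602.9593     1,602.9593
  2     1,625.00     1,581.2176     3,162.4351
  3     1,625.00     1,559.7707     4,679.3122
  4     1,625.00     1,538.6148     6,154.4591
  5     1,625.00     1,517.7458     7,588.7288
  6     1,625.00     1,497.1598     8,982.9589
  7     1,625.00     1,476.8531    10,337.9716
  8    51,625.00    46,282.1075   370,256.8601
  Σ                 57,056.4285   412,765.6851
P = 57,056.4285; D_Mac = 7.23434 half-year periods = 3.61717 yrs; D_mod = 3.61717/(1+0.01375) = 3.56811 yrs.
ΔP/P ≈ -D_mod · Δy = -3.56811 × (-0.0115) = +0.041033 = +4.1033%.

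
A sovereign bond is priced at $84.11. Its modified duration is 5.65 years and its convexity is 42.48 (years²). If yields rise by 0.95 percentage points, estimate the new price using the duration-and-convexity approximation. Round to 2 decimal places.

$79.76

Duration effect: -D_mod·Δy = -5.65 × (+0.0095) = -0.053675
Convexity effect: ½·C·(Δy)² = 0.5 × 42.48 × (0.0095)² = +0.00191691
ΔP/P ≈ -0.053675 + 0.00191691 = -0.05175809
New price ≈ 84.11 × (1 - 0.05175809) = 79.7566270501.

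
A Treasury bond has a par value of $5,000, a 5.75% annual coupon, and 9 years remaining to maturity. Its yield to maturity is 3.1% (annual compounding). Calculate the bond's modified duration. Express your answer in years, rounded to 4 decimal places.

Periodic yield y = 0.031. First find Macaulay duration:
  t   CF        PV=CF/(1+0.031)^t    t·PV
  1       287.50       278.8555       278.8555
  2       287.50       270.4709       540.9418
  3       287.50       262.3384       787.0152
  4       287.50       254.4504     1,017.8017
  5       287.50       246.7996     1,233.9982
  6       287.50       239.3789     1,436.2734
  7       287.50       232.1813     1,625.2689
  8       287.50       225.2001     1,801.6006
  9     5,287.50     4,017.1902    36,154.7117
  Σ                  6,026.8653    44,876.4669
P = 6,026.8653; Macaulay duration = 44,876.4669 / 6,026.8653 = 7.44607 years.
Modified duration = D_Mac / (1 + y) = 7.44607 / 1.031 = 7.22218 years.

7.2222 years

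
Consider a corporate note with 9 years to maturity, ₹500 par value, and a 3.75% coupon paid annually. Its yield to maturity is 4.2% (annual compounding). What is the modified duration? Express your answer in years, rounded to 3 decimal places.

Periodic yield y = 0.042. First find Macaulay duration:
  t   CF        PV=CF/(1+0.042)^t    t·PV
  1        18.75        17.9942        17.9942
  2        18.75        17.2689        34.5379
  3        18.75        16.5729        49.7187
  4        18.75        15.9049        63.6195
  5        18.75        15.2638        76.3190
  6        18.75        14.6486        87.8914
  7        18.75        14.0581        98.4068
  8        18.75        13.4915       107.9318
  9       518.75       358.2190     3,223.9712
  Σ                    483.4219     3,760.3905
P = 483.4219; Macaulay duration = 3,760.3905 / 483.4219 = 7.77869 years.
Modified duration = D_Mac / (1 + y) = 7.77869 / 1.042 = 7.46516 years.

7.465 years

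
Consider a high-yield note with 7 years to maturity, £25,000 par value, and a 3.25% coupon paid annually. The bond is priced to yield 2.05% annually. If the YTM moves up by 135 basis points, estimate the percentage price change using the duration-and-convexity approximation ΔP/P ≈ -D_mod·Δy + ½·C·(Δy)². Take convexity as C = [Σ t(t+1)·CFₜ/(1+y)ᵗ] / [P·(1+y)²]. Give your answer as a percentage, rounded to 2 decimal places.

With y = 0.0205:
  t   CF        PV=CF/(1+0.0205)^t    t·PV        t(t+1)·PV
  1       812.50       796.1783       796.1783       1,592.3567
  2       812.50       780.1846     1,560.3691       4,681.1074
  3       812.50       764.5121     2,293.5362       9,174.1448
  4       812.50       749.1544     2,996.6176      14,983.0880
  5       812.50       734.1052     3,670.5262      22,023.1572
  6       812.50       719.3584     4,316.1504      30,213.0525
  7    25,812.50    22,394.3781   156,760.6464   1,254,085.1713
  Σ                 26,937.8711   172,394.0242   1,336,752.0778
P = 26,937.8711; D_Mac = 6.39969 yrs; D_mod = 6.27113 yrs; C = 47.64985.
Duration effect: -6.27113 × (+0.0135) = -0.084660
Convexity effect: 0.5 × 47.64985 × (0.0135)² = +0.0043421
ΔP/P ≈ -0.084660 + 0.0043421 = -0.080318 = -8.0318%.

-8.03%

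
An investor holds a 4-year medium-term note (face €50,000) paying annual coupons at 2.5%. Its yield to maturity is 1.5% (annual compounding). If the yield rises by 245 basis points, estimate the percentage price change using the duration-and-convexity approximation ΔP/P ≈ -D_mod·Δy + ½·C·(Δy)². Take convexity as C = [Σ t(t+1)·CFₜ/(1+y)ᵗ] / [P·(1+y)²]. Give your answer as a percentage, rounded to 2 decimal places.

-8.76%

With y = 0.015:
  t   CF        PV=CF/(1+0.015)^t    t·PV        t(t+1)·PV
  1     1,250.00     1,231.5271     1,231.5271       2,463.0542
  2     1,250.00     1,213.3272     2,426.6544       7,279.9631
  3     1,250.00     1,195.3962     3,586.1887      14,344.7549
  4    51,250.00    48,286.9418   193,147.7672     965,738.8360
  Σ                 51,927.1923   200,392.1374     989,826.6083
P = 51,927.1923; D_Mac = 3.85910 yrs; D_mod = 3.80207 yrs; C = 18.50258.
Duration effect: -3.80207 × (+0.0245) = -0.093151
Convexity effect: 0.5 × 18.50258 × (0.0245)² = +0.0055531
ΔP/P ≈ -0.093151 + 0.0055531 = -0.087598 = -8.7598%.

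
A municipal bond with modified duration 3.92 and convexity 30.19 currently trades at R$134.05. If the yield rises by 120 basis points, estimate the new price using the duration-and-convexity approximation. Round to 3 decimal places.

R$128.036

Duration effect: -D_mod·Δy = -3.92 × (+0.012) = -0.047040
Convexity effect: ½·C·(Δy)² = 0.5 × 30.19 × (0.012)² = +0.00217368
ΔP/P ≈ -0.047040 + 0.00217368 = -0.04486632
New price ≈ 134.05 × (1 - 0.04486632) = 128.035669804.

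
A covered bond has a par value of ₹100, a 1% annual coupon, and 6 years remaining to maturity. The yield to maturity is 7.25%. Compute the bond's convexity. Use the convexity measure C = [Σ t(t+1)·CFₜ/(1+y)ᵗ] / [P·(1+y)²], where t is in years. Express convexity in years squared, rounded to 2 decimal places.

35.06

With y = 0.0725:
  t   CF        PV=CF/(1+0.0725)^t    t·PV        t(t+1)·PV
  1         1.00         0.9324         0.9324           1.8648
  2         1.00         0.8694         1.7387           5.2162
  3         1.00         0.8106         2.4318           9.7272
  4         1.00         0.7558         3.0232          15.1161
  5         1.00         0.7047         3.5236          21.1414
  6       101.00        66.3648       398.1886       2,787.3202
  Σ                     70.4377       409.8384       2,840.3860
P = 70.4377.
Convexity = Σ t(t+1)·PV / [P·(1+y)²] = 2,840.3860 / (70.4377 × 1.150256) = 35.05725.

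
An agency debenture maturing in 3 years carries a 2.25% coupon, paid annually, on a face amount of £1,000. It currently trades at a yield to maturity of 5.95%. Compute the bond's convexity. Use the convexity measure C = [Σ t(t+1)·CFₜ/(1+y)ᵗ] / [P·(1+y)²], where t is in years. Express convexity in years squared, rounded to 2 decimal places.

With y = 0.0595:
  t   CF        PV=CF/(1+0.0595)^t    t·PV        t(t+1)·PV
  1        22.50        21.2364        21.2364          42.4729
  2        22.50        20.0438        40.0876         120.2629
  3     1,022.50       859.7267     2,579.1802      10,316.7209
  Σ                    901.0070     2,640.5043      10,479.4567
P = 901.0070.
Convexity = Σ t(t+1)·PV / [P·(1+y)²] = 10,479.4567 / (901.0070 × 1.122540) = 10.36117.

10.36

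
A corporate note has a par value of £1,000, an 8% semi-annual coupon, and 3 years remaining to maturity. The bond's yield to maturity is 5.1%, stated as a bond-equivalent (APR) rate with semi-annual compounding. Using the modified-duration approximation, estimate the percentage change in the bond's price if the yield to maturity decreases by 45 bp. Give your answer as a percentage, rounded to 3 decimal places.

Periodic yield y = 0.0255. Modified duration first:
  t   CF        PV=CF/(1+0.0255)^t    t·PV
  1        40.00        39.0054        39.0054
  2        40.00        38.0355        76.0709
  3        40.00        37.0897       111.2690
  4        40.00        36.1674       144.6696
  5        40.00        35.2681       176.3403
  6     1,040.00       894.1685     5,365.0108
  Σ                  1,079.7344     5,912.3661
P = 1,079.7344; D_Mac = 5.47576 half-year periods = 2.73788 yrs; D_mod = 2.73788/(1+0.0255) = 2.66980 yrs.
ΔP/P ≈ -D_mod · Δy = -2.66980 × (-0.0045) = +0.012014 = +1.2014%.

+1.201%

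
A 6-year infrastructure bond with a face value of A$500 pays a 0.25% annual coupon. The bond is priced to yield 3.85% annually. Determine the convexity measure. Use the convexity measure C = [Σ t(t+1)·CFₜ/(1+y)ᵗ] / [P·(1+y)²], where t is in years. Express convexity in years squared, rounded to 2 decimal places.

38.58

With y = 0.0385:
  t   CF        PV=CF/(1+0.0385)^t    t·PV        t(t+1)·PV
  1         1.25         1.2037         1.2037           2.4073
  2         1.25         1.1590         2.3181           6.9542
  3         1.25         1.1161         3.3482          13.3928
  4         1.25         1.0747         4.2988          21.4938
  5         1.25         1.0349         5.1743          31.0455
  6       501.25       399.5907     2,397.5442      16,782.8097
  Σ                    405.1790     2,413.8872      16,858.1034
P = 405.1790.
Convexity = Σ t(t+1)·PV / [P·(1+y)²] = 16,858.1034 / (405.1790 × 1.078482) = 38.57880.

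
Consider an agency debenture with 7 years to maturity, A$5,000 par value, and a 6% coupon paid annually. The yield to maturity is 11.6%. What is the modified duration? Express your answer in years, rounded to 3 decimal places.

Periodic yield y = 0.116. First find Macaulay duration:
  t   CF        PV=CF/(1+0.116)^t    t·PV
  1       300.00       268.8172       268.8172
  2       300.00       240.8756       481.7513
  3       300.00       215.8384       647.5151
  4       300.00       193.4036       773.6143
  5       300.00       173.3007       866.5034
  6       300.00       155.2874       931.7241
  7     5,300.00     2,458.2526    17,207.7682
  Σ                  3,705.7754    21,177.6936
P = 3,705.7754; Macaulay duration = 21,177.6936 / 3,705.7754 = 5.71478 years.
Modified duration = D_Mac / (1 + y) = 5.71478 / 1.116 = 5.12077 years.

5.121 years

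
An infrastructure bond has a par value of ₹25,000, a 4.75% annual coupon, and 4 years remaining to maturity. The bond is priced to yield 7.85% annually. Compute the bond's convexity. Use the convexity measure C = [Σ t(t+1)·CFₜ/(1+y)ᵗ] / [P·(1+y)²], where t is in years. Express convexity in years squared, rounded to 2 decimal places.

15.60

With y = 0.0785:
  t   CF        PV=CF/(1+0.0785)^t    t·PV        t(t+1)·PV
  1     1,187.50     1,101.0663     1,101.0663       2,202.1326
  2     1,187.50     1,020.9238     2,041.8476       6,125.5427
  3     1,187.50       946.6145     2,839.8436      11,359.3745
  4    26,187.50    19,355.9032    77,423.6130     387,118.0649
  Σ                 22,424.5079    83,406.3705     406,805.1147
P = 22,424.5079.
Convexity = Σ t(t+1)·PV / [P·(1+y)²] = 406,805.1147 / (22,424.5079 × 1.163162) = 15.59636.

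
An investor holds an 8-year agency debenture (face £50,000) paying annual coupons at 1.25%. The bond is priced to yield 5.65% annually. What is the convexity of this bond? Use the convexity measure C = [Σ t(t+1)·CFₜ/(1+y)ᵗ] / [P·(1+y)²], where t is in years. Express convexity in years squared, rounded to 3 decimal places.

With y = 0.0565:
  t   CF        PV=CF/(1+0.0565)^t    t·PV        t(t+1)·PV
  1       625.00       591.5760       591.5760       1,183.1519
  2       625.00       559.9394     1,119.8788       3,359.6363
  3       625.00       529.9947     1,589.9841       6,359.9362
  4       625.00       501.6514     2,006.6055      10,033.0276
  5       625.00       474.8238     2,374.1192      14,244.7150
  6       625.00       449.4310     2,696.5859      18,876.1013
  7       625.00       425.3961     2,977.7727      23,822.1818
  8    50,625.00    32,614.3723   260,914.9788   2,348,234.8092
  Σ                 36,147.1847   274,271.5009   2,426,113.5593
P = 36,147.1847.
Convexity = Σ t(t+1)·PV / [P·(1+y)²] = 2,426,113.5593 / (36,147.1847 × 1.116192) = 60.13089.

60.131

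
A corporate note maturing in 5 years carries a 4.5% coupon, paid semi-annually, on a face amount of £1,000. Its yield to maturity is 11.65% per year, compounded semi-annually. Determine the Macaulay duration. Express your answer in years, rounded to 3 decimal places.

Periodic yield y = 0.05825. Discount each cash flow and weight by its period:
  t   CF        PV=CF/(1+0.05825)^t    t·PV
  1        22.50        21.2615        21.2615
  2        22.50        20.0912        40.1824
  3        22.50        18.9853        56.9559
  4        22.50        17.9403        71.7612
  5        22.50        16.9528        84.7639
  6        22.50        16.0196        96.1179
  7        22.50        15.1379       105.9650
  8        22.50        14.3046       114.4370
  9        22.50        13.5172       121.6552
  10    1,022.50       580.4710     5,804.7102
  Σ                    734.6815     6,517.8102
Price P = Σ PV = 734.6815.
Macaulay duration = Σ(t·PV) / P = 6,517.8102 / 734.6815 = 8.87161 half-year periods.
In years: 8.87161 / 2 = 4.43581 years.

4.436 years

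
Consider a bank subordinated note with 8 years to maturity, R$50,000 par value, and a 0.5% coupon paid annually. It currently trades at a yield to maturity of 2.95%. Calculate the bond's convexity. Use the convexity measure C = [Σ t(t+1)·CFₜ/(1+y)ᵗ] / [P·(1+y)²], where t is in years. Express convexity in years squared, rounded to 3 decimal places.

With y = 0.0295:
  t   CF        PV=CF/(1+0.0295)^t    t·PV        t(t+1)·PV
  1       250.00       242.8363       242.8363         485.6727
  2       250.00       235.8779       471.7559       1,415.2676
  3       250.00       229.1189       687.3568       2,749.4271
  4       250.00       222.5536       890.2144       4,451.0718
  5       250.00       216.1764     1,080.8819       6,485.2916
  6       250.00       209.9819     1,259.8915       8,819.2407
  7       250.00       203.9650     1,427.7547      11,422.0374
  8    50,250.00    39,822.2008   318,577.6068   2,867,198.4611
  Σ                 41,382.7109   324,638.2982   2,903,026.4699
P = 41,382.7109.
Convexity = Σ t(t+1)·PV / [P·(1+y)²] = 2,903,026.4699 / (41,382.7109 × 1.059870) = 66.18802.

66.188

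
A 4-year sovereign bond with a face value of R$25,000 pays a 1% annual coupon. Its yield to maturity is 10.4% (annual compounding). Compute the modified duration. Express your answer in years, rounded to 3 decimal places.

Periodic yield y = 0.104. First find Macaulay duration:
  t   CF        PV=CF/(1+0.104)^t    t·PV
  1       250.00       226.4493       226.4493
  2       250.00       205.1171       410.2342
  3       250.00       185.7945       557.3834
  4    25,250.00    16,997.5015    67,990.0061
  Σ                 17,614.8624    69,184.0730
P = 17,614.8624; Macaulay duration = 69,184.0730 / 17,614.8624 = 3.92760 years.
Modified duration = D_Mac / (1 + y) = 3.92760 / 1.104 = 3.55761 years.

3.558 years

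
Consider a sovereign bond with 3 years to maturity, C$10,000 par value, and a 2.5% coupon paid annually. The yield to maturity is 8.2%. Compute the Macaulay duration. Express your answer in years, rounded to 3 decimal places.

2.921 years

Periodic yield y = 0.082. Discount each cash flow and weight by its year:
  t   CF        PV=CF/(1+0.082)^t    t·PV
  1       250.00       231.0536       231.0536
  2       250.00       213.5431       427.0861
  3    10,250.00     8,091.7430    24,275.2291
  Σ                  8,536.3397    24,933.3689
Price P = Σ PV = 8,536.3397.
Macaulay duration = Σ(t·PV) / P = 24,933.3689 / 8,536.3397 = 2.92085 years.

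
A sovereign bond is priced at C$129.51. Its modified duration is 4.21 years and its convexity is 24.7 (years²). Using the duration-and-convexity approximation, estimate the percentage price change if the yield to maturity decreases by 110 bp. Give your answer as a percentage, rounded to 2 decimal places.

Duration effect: -D_mod·Δy = -4.21 × (-0.011) = +0.046310
Convexity effect: ½·C·(Δy)² = 0.5 × 24.7 × (-0.011)² = +0.00149435
ΔP/P ≈ +0.046310 + 0.00149435 = +0.04780435
= +4.780435%.

+4.78%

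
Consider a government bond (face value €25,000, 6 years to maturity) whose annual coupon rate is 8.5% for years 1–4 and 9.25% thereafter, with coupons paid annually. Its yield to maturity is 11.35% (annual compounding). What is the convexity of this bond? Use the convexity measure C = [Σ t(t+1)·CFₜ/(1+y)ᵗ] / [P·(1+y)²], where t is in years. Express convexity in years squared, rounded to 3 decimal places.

25.497

With y = 0.1135:
  t   CF        PV=CF/(1+0.1135)^t    t·PV        t(t+1)·PV
  1     2,125.00     1,908.3969     1,908.3969       3,816.7939
  2     2,125.00     1,713.8724     3,427.7449      10,283.2346
  3     2,125.00     1,539.1760     4,617.5279      18,470.1115
  4     2,125.00     1,382.2864     5,529.1458      27,645.7289
  5     2,312.50     1,350.9231     6,754.6156      40,527.6936
  6    27,312.50    14,329.1400    85,974.8400     601,823.8803
  Σ                 22,223.7949   108,212.2711     702,567.4427
P = 22,223.7949.
Convexity = Σ t(t+1)·PV / [P·(1+y)²] = 702,567.4427 / (22,223.7949 × 1.239882) = 25.49702.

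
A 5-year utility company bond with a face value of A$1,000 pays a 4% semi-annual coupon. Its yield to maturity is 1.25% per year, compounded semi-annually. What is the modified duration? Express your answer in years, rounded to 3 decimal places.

Periodic yield y = 0.00625. First find Macaulay duration:
  t   CF        PV=CF/(1+0.00625)^t    t·PV
  1        20.00        19.8758        19.8758
  2        20.00        19.7523        39.5046
  3        20.00        19.6296        58.8889
  4        20.00        19.5077        78.0309
  5        20.00        19.3865        96.9327
  6        20.00        19.2661       115.5968
  7        20.00        19.1465       134.0253
  8        20.00        19.0275       152.2204
  9        20.00        18.9094       170.1843
  10    1,020.00       958.3877     9,583.8771
  Σ                  1,132.8892    10,449.1369
P = 1,132.8892; Macaulay duration = 10,449.1369 / 1,132.8892 = 9.22344 half-year periods = 4.61172 years.
Modified duration = D_Mac / (1 + y) = 4.61172 / 1.00625 = 4.58308 years.

4.583 years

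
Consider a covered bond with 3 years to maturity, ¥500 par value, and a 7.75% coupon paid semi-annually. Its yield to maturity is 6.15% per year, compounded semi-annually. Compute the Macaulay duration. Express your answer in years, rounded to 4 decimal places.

Periodic yield y = 0.03075. Discount each cash flow and weight by its period:
  t   CF        PV=CF/(1+0.03075)^t    t·PV
  1       19.375        18.7970        18.7970
  2       19.375        18.2362        36.4725
  3       19.375        17.6922        53.0766
  4       19.375        17.1644        68.6576
  5       19.375        16.6523        83.2616
  6      519.375       433.0729     2,598.4372
  Σ                    521.6150     2,858.7025
Price P = Σ PV = 521.6150.
Macaulay duration = Σ(t·PV) / P = 2,858.7025 / 521.6150 = 5.48048 half-year periods.
In years: 5.48048 / 2 = 2.74024 years.

2.7402 years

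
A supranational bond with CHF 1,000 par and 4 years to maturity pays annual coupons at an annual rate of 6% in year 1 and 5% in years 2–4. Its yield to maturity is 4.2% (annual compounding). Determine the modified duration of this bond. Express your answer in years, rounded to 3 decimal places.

3.553 years

Periodic yield y = 0.042. First find Macaulay duration:
  t   CF        PV=CF/(1+0.042)^t    t·PV
  1        60.00        57.5816        57.5816
  2        50.00        46.0505        92.1010
  3        50.00        44.1944       132.5831
  4     1,050.00       890.6733     3,562.6931
  Σ                  1,038.4997     3,844.9588
P = 1,038.4997; Macaulay duration = 3,844.9588 / 1,038.4997 = 3.70242 years.
Modified duration = D_Mac / (1 + y) = 3.70242 / 1.042 = 3.55318 years.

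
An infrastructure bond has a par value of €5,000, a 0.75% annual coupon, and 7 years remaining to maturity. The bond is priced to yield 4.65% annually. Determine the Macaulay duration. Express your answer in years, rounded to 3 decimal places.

6.819 years

Periodic yield y = 0.0465. Discount each cash flow and weight by its year:
  t   CF        PV=CF/(1+0.0465)^t    t·PV
  1        37.50        35.8337        35.8337
  2        37.50        34.2415        68.4830
  3        37.50        32.7200        98.1601
  4        37.50        31.2661       125.0646
  5        37.50        29.8769       149.3844
  6        37.50        28.5493       171.2960
  7     5,037.50     3,664.7169    25,653.0183
  Σ                  3,857.2045    26,301.2400
Price P = Σ PV = 3,857.2045.
Macaulay duration = Σ(t·PV) / P = 26,301.2400 / 3,857.2045 = 6.81873 years.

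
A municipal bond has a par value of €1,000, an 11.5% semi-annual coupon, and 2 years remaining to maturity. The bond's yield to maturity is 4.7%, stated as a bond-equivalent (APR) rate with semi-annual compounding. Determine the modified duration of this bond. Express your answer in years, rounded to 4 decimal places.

1.8104 years

Periodic yield y = 0.0235. First find Macaulay duration:
  t   CF        PV=CF/(1+0.0235)^t    t·PV
  1        57.50        56.1798        56.1798
  2        57.50        54.8899       109.7797
  3        57.50        53.6296       160.8887
  4     1,057.50       963.6714     3,854.6858
  Σ                  1,128.3706     4,181.5340
P = 1,128.3706; Macaulay duration = 4,181.5340 / 1,128.3706 = 3.70582 half-year periods = 1.85291 years.
Modified duration = D_Mac / (1 + y) = 1.85291 / 1.0235 = 1.81036 years.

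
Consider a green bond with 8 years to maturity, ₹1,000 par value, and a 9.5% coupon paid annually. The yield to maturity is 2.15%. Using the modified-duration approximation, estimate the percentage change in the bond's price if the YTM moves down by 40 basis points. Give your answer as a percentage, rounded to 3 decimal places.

Periodic yield y = 0.0215. Modified duration first:
  t   CF        PV=CF/(1+0.0215)^t    t·PV
  1        95.00        93.0005        93.0005
  2        95.00        91.0431       182.0861
  3        95.00        89.1268       267.3805
  4        95.00        87.2509       349.0038
  5        95.00        85.4145       427.0726
  6        95.00        83.6168       501.7006
  7        95.00        81.8568       572.9979
  8     1,095.00       923.6494     7,389.1952
  Σ                  1,534.9589     9,782.4373
P = 1,534.9589; D_Mac = 6.37309 yrs; D_mod = 6.37309/(1+0.0215) = 6.23896 yrs.
ΔP/P ≈ -D_mod · Δy = -6.23896 × (-0.004) = +0.024956 = +2.4956%.

+2.496%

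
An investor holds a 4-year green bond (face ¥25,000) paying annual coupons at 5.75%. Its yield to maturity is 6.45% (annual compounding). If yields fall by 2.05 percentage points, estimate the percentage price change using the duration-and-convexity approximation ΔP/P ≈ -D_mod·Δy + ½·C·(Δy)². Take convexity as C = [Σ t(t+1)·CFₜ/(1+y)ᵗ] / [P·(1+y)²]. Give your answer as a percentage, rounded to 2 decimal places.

+7.42%

With y = 0.0645:
  t   CF        PV=CF/(1+0.0645)^t    t·PV        t(t+1)·PV
  1     1,437.50     1,350.3992     1,350.3992       2,700.7985
  2     1,437.50     1,268.5761     2,537.1522       7,611.4565
  3     1,437.50     1,191.7107     3,575.1322      14,300.5290
  4    26,437.50    20,589.1170    82,356.4680     411,782.3401
  Σ                 24,399.8031    89,819.1517     436,395.1241
P = 24,399.8031; D_Mac = 3.68114 yrs; D_mod = 3.45810 yrs; C = 15.78346.
Duration effect: -3.45810 × (-0.0205) = +0.070891
Convexity effect: 0.5 × 15.78346 × (-0.0205)² = +0.0033165
ΔP/P ≈ +0.070891 + 0.0033165 = +0.074207 = +7.4207%.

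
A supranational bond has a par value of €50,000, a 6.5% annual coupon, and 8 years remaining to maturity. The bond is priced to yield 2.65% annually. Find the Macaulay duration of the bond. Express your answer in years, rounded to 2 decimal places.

Periodic yield y = 0.0265. Discount each cash flow and weight by its year:
  t   CF        PV=CF/(1+0.0265)^t    t·PV
  1     3,250.00     3,166.0984     3,166.0984
  2     3,250.00     3,084.3628     6,168.7256
  3     3,250.00     3,004.7372     9,014.2117
  4     3,250.00     2,927.1673    11,708.6692
  5     3,250.00     2,851.5999    14,257.9996
  6     3,250.00     2,777.9834    16,667.9001
  7     3,250.00     2,706.2673    18,943.8709
  8    53,250.00    43,196.4426   345,571.5408
  Σ                 63,714.6589   425,499.0163
Price P = Σ PV = 63,714.6589.
Macaulay duration = Σ(t·PV) / P = 425,499.0163 / 63,714.6589 = 6.67820 years.

6.68 years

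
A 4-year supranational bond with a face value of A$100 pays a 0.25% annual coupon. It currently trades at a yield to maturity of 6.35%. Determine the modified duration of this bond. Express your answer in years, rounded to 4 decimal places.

Periodic yield y = 0.0635. First find Macaulay duration:
  t   CF        PV=CF/(1+0.0635)^t    t·PV
  1         0.25         0.2351         0.2351
  2         0.25         0.2210         0.4421
  3         0.25         0.2078         0.6235
  4       100.25        78.3672       313.4689
  Σ                     79.0312       314.7695
P = 79.0312; Macaulay duration = 314.7695 / 79.0312 = 3.98285 years.
Modified duration = D_Mac / (1 + y) = 3.98285 / 1.0635 = 3.74504 years.

3.7450 years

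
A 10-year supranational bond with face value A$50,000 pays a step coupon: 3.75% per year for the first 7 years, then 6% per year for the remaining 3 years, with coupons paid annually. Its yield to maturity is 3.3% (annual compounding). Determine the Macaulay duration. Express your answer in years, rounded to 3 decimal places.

8.573 years

Periodic yield y = 0.033. Discount each cash flow and weight by its year:
  t   CF        PV=CF/(1+0.033)^t    t·PV
  1     1,875.00     1,815.1016     1,815.1016
  2     1,875.00     1,757.1168     3,514.2336
  3     1,875.00     1,700.9843     5,102.9529
  4     1,875.00     1,646.6450     6,586.5801
  5     1,875.00     1,594.0416     7,970.2082
  6     1,875.00     1,543.1187     9,258.7124
  7     1,875.00     1,493.8226    10,456.7581
  8     3,000.00     2,313.7620    18,510.0959
  9     3,000.00     2,239.8470    20,158.6234
  10   53,000.00    38,306.5160   383,065.1600
  Σ                 54,410.9558   466,438.4262
Price P = Σ PV = 54,410.9558.
Macaulay duration = Σ(t·PV) / P = 466,438.4262 / 54,410.9558 = 8.57251 years.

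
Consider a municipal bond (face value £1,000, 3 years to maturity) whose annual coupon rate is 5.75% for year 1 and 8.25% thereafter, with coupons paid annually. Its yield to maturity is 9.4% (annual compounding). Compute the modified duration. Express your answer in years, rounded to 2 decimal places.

Periodic yield y = 0.094. First find Macaulay duration:
  t   CF        PV=CF/(1+0.094)^t    t·PV
  1        57.50        52.5594        52.5594
  2        82.50        68.9318       137.8635
  3     1,082.50       826.7533     2,480.2599
  Σ                    948.2445     2,670.6828
P = 948.2445; Macaulay duration = 2,670.6828 / 948.2445 = 2.81645 years.
Modified duration = D_Mac / (1 + y) = 2.81645 / 1.094 = 2.57445 years.

2.57 years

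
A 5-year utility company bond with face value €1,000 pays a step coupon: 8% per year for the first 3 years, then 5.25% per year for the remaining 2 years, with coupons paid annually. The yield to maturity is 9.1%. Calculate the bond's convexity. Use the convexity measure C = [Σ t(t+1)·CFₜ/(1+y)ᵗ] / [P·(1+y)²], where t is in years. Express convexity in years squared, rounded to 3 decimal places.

20.506

With y = 0.091:
  t   CF        PV=CF/(1+0.091)^t    t·PV        t(t+1)·PV
  1        80.00        73.3272        73.3272         146.6544
  2        80.00        67.2110       134.4220         403.2661
  3        80.00        61.6050       184.8149         739.2596
  4        52.50        37.0562       148.2246         741.1230
  5     1,052.50       680.9235     3,404.6177      20,427.7064
  Σ                    920.1229     3,945.4065      22,458.0095
P = 920.1229.
Convexity = Σ t(t+1)·PV / [P·(1+y)²] = 22,458.0095 / (920.1229 × 1.190281) = 20.50576.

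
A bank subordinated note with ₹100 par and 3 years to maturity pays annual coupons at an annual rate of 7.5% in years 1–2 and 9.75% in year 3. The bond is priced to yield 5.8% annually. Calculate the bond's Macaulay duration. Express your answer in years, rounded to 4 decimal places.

2.8039 years

Periodic yield y = 0.058. Discount each cash flow and weight by its year:
  t   CF        PV=CF/(1+0.058)^t    t·PV
  1         7.50         7.0888         7.0888
  2         7.50         6.7002        13.4005
  3       109.75        92.6718       278.0154
  Σ                    106.4609       298.5047
Price P = Σ PV = 106.4609.
Macaulay duration = Σ(t·PV) / P = 298.5047 / 106.4609 = 2.80389 years.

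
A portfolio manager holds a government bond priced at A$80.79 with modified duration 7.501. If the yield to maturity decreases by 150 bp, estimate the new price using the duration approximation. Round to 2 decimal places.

A$89.88

Duration approximation: ΔP/P ≈ -D_mod · Δy = -7.501 × (-0.015) = +0.112515.
New price ≈ 80.79 × (1 + 0.112515) = 89.88008685.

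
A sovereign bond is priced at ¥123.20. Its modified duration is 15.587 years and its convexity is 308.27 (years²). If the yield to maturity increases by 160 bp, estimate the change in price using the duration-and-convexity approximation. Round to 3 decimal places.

Duration effect: -D_mod·Δy = -15.587 × (+0.016) = -0.249392
Convexity effect: ½·C·(Δy)² = 0.5 × 308.27 × (0.016)² = +0.03945856
ΔP/P ≈ -0.249392 + 0.03945856 = -0.20993344
ΔP ≈ 123.20 × (-0.20993344) = -25.863799808.

-¥25.864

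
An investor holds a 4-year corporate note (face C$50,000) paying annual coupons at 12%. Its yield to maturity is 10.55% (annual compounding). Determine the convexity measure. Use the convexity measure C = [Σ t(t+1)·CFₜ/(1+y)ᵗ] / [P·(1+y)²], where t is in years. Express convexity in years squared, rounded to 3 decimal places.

With y = 0.1055:
  t   CF        PV=CF/(1+0.1055)^t    t·PV        t(t+1)·PV
  1     6,000.00     5,427.4084     5,427.4084      10,854.8168
  2     6,000.00     4,909.4603     9,818.9207      29,456.7621
  3     6,000.00     4,440.9411    13,322.8232      53,291.2928
  4    56,000.00    37,493.2458   149,972.9833     749,864.9165
  Σ                 52,271.0556   178,542.1356     843,467.7882
P = 52,271.0556.
Convexity = Σ t(t+1)·PV / [P·(1+y)²] = 843,467.7882 / (52,271.0556 × 1.222130) = 13.20352.

13.204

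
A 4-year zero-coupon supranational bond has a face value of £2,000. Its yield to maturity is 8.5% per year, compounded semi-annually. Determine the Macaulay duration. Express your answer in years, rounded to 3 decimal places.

4.000 years

A zero-coupon bond has a single cash flow at maturity, so its Macaulay duration equals its maturity: 4 years.
(Equivalently: 8 semi-annual periods ÷ 2 = 4 years.)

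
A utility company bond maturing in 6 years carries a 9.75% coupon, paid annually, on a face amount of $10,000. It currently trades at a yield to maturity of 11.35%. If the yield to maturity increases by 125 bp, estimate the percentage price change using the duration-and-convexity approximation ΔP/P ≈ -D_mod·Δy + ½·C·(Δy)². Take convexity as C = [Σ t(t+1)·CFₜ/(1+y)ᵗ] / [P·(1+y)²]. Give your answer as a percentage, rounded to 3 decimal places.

With y = 0.1135:
  t   CF        PV=CF/(1+0.1135)^t    t·PV        t(t+1)·PV
  1       975.00       875.6174       875.6174       1,751.2348
  2       975.00       786.3650     1,572.7300       4,718.1900
  3       975.00       706.2101     2,118.6304       8,474.5217
  4       975.00       634.2255     2,536.9022      12,684.5109
  5       975.00       569.5784     2,847.8920      17,087.3519
  6    10,975.00     5,757.8878    34,547.3270     241,831.2892
  Σ                  9,329.8843    44,499.0990     286,547.0985
P = 9,329.8843; D_Mac = 4.76952 yrs; D_mod = 4.28336 yrs; C = 24.77076.
Duration effect: -4.28336 × (+0.0125) = -0.053542
Convexity effect: 0.5 × 24.77076 × (0.0125)² = +0.0019352
ΔP/P ≈ -0.053542 + 0.0019352 = -0.051607 = -5.1607%.

-5.161%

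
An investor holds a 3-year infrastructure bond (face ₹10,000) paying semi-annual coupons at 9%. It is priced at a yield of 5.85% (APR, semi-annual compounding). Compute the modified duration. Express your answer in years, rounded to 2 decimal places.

Periodic yield y = 0.02925. First find Macaulay duration:
  t   CF        PV=CF/(1+0.02925)^t    t·PV
  1       450.00       437.2116       437.2116
  2       450.00       424.7866       849.5731
  3       450.00       412.7147     1,238.1440
  4       450.00       400.9858     1,603.9433
  5       450.00       389.5903     1,947.9515
  6    10,450.00     8,790.0437    52,740.2625
  Σ                 10,855.3326    58,817.0859
P = 10,855.3326; Macaulay duration = 58,817.0859 / 10,855.3326 = 5.41827 half-year periods = 2.70913 years.
Modified duration = D_Mac / (1 + y) = 2.70913 / 1.02925 = 2.63214 years.

2.63 years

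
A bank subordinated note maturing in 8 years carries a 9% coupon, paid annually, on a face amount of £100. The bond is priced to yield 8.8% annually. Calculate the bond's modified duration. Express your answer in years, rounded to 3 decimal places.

5.556 years

Periodic yield y = 0.088. First find Macaulay duration:
  t   CF        PV=CF/(1+0.088)^t    t·PV
  1         9.00         8.2721         8.2721
  2         9.00         7.6030        15.2060
  3         9.00         6.9880        20.9641
  4         9.00         6.4228        25.6913
  5         9.00         5.9033        29.5167
  6         9.00         5.4259        32.5552
  7         9.00         4.9870        34.9091
  8       109.00        55.5131       444.1047
  Σ                    101.1152       611.2192
P = 101.1152; Macaulay duration = 611.2192 / 101.1152 = 6.04478 years.
Modified duration = D_Mac / (1 + y) = 6.04478 / 1.088 = 5.55586 years.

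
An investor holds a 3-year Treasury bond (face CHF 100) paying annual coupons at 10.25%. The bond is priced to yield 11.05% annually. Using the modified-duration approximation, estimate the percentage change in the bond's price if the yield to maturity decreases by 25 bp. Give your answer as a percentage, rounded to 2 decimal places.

Periodic yield y = 0.1105. Modified duration first:
  t   CF        PV=CF/(1+0.1105)^t    t·PV
  1        10.25         9.2301         9.2301
  2        10.25         8.3116        16.6233
  3       110.25        80.5050       241.5150
  Σ                     98.0467       267.3684
P = 98.0467; D_Mac = 2.72695 yrs; D_mod = 2.72695/(1+0.1105) = 2.45560 yrs.
ΔP/P ≈ -D_mod · Δy = -2.45560 × (-0.0025) = +0.006139 = +0.6139%.

+0.61%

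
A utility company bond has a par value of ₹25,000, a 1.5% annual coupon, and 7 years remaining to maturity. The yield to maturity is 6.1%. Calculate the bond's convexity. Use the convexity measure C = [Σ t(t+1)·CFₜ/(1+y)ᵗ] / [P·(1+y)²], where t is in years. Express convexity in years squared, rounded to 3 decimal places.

46.349

With y = 0.061:
  t   CF        PV=CF/(1+0.061)^t    t·PV        t(t+1)·PV
  1       375.00       353.4402       353.4402         706.8803
  2       375.00       333.1198       666.2397       1,998.7190
  3       375.00       313.9678       941.9034       3,767.6137
  4       375.00       295.9169     1,183.6675       5,918.3375
  5       375.00       278.9037     1,394.5187       8,367.1124
  6       375.00       262.8688     1,577.2125      11,040.4876
  7    25,375.00    16,764.7995   117,353.5964     938,828.7716
  Σ                 18,603.0167   123,470.5784     970,627.9221
P = 18,603.0167.
Convexity = Σ t(t+1)·PV / [P·(1+y)²] = 970,627.9221 / (18,603.0167 × 1.125721) = 46.34882.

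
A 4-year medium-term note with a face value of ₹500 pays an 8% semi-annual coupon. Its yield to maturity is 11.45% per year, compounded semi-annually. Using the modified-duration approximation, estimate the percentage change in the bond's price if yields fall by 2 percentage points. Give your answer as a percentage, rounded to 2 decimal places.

+6.56%

Periodic yield y = 0.05725. Modified duration first:
  t   CF        PV=CF/(1+0.05725)^t    t·PV
  1        20.00        18.9170        18.9170
  2        20.00        17.8926        35.7853
  3        20.00        16.9238        50.7713
  4        20.00        16.0073        64.0294
  5        20.00        15.1405        75.7027
  6        20.00        14.3207        85.9241
  7        20.00        13.5452        94.8166
  8       520.00       333.1055     2,664.8439
  Σ                    445.8527     3,090.7903
P = 445.8527; D_Mac = 6.93231 half-year periods = 3.46616 yrs; D_mod = 3.46616/(1+0.05725) = 3.27846 yrs.
ΔP/P ≈ -D_mod · Δy = -3.27846 × (-0.02) = +0.065569 = +6.5569%.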